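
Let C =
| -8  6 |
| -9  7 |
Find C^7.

[[-386, 258], [-387, 259]]

tr C = -1 and det C = -2, so the characteristic polynomial is λ² − (-1)λ + (-2) with roots -2 and 1.
Eigenvectors give P = [[1, -2], [1, -3]] with P⁻¹ = [[3, -2], [1, -1]], and C = P·diag(-2, 1)·P⁻¹.
Then C^7 = P·diag(-128, 1)·P⁻¹ = [[-128, -2], [-128, -3]] · [[3, -2], [1, -1]] = [[-386, 258], [-387, 259]].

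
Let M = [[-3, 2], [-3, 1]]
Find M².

[[3, -4], [6, -5]]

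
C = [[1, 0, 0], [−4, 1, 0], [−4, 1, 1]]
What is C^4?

C = I + N where N = [[0, 0, 0], [−4, 0, 0], [−4, 1, 0]] is strictly lower-triangular, so N^3 = 0.
(I + N)^4 = I + 4·N + 6·N^2 = [[1, 0, 0], [−16, 1, 0], [−40, 4, 1]].

[[1, 0, 0], [−16, 1, 0], [−40, 4, 1]]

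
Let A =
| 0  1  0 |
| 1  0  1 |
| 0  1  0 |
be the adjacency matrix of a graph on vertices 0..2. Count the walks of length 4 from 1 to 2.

0

The number of length-4 walks from vertex 1 to vertex 2 is entry (1,2) of A⁴, where A is the adjacency matrix.
A² = [[1, 0, 1], [0, 2, 0], [1, 0, 1]]
A³ = [[0, 2, 0], [2, 0, 2], [0, 2, 0]]
A⁴ = [[2, 0, 2], [0, 4, 0], [2, 0, 2]]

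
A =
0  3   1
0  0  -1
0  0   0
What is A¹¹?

A is strictly triangular, hence nilpotent: A³ = 0, so A¹¹ = 0.

[[0, 0, 0], [0, 0, 0], [0, 0, 0]]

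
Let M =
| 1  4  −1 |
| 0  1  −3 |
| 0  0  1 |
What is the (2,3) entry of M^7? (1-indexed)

M = I + N where N = [[0, 4, −1], [0, 0, −3], [0, 0, 0]] is strictly upper-triangular, so N^3 = 0.
(I + N)^7 = I + 7·N + 21·N^2 = [[1, 28, −259], [0, 1, −21], [0, 0, 1]].

−21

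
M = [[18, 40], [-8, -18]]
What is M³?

tr M = 0 and det M = -4, so the characteristic polynomial is λ² − (0)λ + (-4) with roots -2 and 2.
Eigenvectors give P = [[-2, 5], [1, -2]] with P⁻¹ = [[2, 5], [1, 2]], and M = P·diag(-2, 2)·P⁻¹.
Then M³ = P·diag(-8, 8)·P⁻¹ = [[16, 40], [-8, -16]] · [[2, 5], [1, 2]] = [[72, 160], [-32, -72]].

[[72, 160], [-32, -72]]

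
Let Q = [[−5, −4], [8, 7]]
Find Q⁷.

[[−2189, −2188], [4376, 4375]]

tr Q = 2 and det Q = −3, so the characteristic polynomial is λ² − (2)λ + (−3) with roots 3 and −1.
Eigenvectors give P = [[−1, −1], [2, 1]] with P⁻¹ = [[1, 1], [−2, −1]], and Q = P·diag(3, −1)·P⁻¹.
Then Q⁷ = P·diag(2187, −1)·P⁻¹ = [[−2187, 1], [4374, −1]] · [[1, 1], [−2, −1]] = [[−2189, −2188], [4376, 4375]].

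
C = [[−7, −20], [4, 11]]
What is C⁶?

[[−2911, −7280], [1456, 3641]]

tr C = 4 and det C = 3, so the characteristic polynomial is λ² − (4)λ + (3) with roots 1 and 3.
Eigenvectors give P = [[5, 2], [−2, −1]] with P⁻¹ = [[1, 2], [−2, −5]], and C = P·diag(1, 3)·P⁻¹.
Then C⁶ = P·diag(1, 729)·P⁻¹ = [[5, 1458], [−2, −729]] · [[1, 2], [−2, −5]] = [[−2911, −7280], [1456, 3641]].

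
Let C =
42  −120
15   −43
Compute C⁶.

tr C = −1 and det C = −6, so the characteristic polynomial is λ² − (−1)λ + (−6) with roots 2 and −3.
Eigenvectors give P = [[3, −8], [1, −3]] with P⁻¹ = [[3, −8], [1, −3]], and C = P·diag(2, −3)·P⁻¹.
Then C⁶ = P·diag(64, 729)·P⁻¹ = [[192, −5832], [64, −2187]] · [[3, −8], [1, −3]] = [[−5256, 15960], [−1995, 6049]].

[[−5256, 15960], [−1995, 6049]]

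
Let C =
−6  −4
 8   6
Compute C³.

[[−24, −16], [32, 24]]

tr C = 0 and det C = −4, so the characteristic polynomial is λ² − (0)λ + (−4) with roots 2 and −2.
Eigenvectors give P = [[−1, −1], [2, 1]] with P⁻¹ = [[1, 1], [−2, −1]], and C = P·diag(2, −2)·P⁻¹.
Then C³ = P·diag(8, −8)·P⁻¹ = [[−8, 8], [16, −8]] · [[1, 1], [−2, −1]] = [[−24, −16], [32, 24]].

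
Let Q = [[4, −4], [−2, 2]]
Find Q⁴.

[[864, −864], [−432, 432]]

Q² = [[24, −24], [−12, 12]]
Q³ = [[144, −144], [−72, 72]]
Q⁴ = [[864, −864], [−432, 432]]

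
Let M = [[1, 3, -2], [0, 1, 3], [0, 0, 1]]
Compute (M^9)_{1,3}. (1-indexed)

M = I + N where N = [[0, 3, -2], [0, 0, 3], [0, 0, 0]] is strictly upper-triangular, so N^3 = 0.
(I + N)^9 = I + 9·N + 36·N^2 = [[1, 27, 306], [0, 1, 27], [0, 0, 1]].

306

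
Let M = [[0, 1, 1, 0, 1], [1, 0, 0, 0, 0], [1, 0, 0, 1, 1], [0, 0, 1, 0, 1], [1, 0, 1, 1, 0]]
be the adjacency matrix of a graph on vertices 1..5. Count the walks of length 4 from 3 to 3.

The number of length-4 walks from vertex 3 to vertex 3 is entry (3,3) of M⁴, where M is the adjacency matrix.
M² = [[3, 0, 1, 2, 1], [0, 1, 1, 0, 1], [1, 1, 3, 1, 2], [2, 0, 1, 2, 1], [1, 1, 2, 1, 3]]
M³ = [[2, 3, 6, 2, 6], [3, 0, 1, 2, 1], [6, 1, 4, 5, 5], [2, 2, 5, 2, 5], [6, 1, 5, 5, 4]]
M⁴ = [[15, 2, 10, 12, 10], [2, 3, 6, 2, 6], [10, 6, 16, 9, 15], [12, 2, 9, 10, 9], [10, 6, 15, 9, 16]]

16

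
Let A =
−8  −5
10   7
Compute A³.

[[−62, −35], [70, 43]]

tr A = −1 and det A = −6, so the characteristic polynomial is λ² − (−1)λ + (−6) with roots −3 and 2.
Eigenvectors give P = [[−1, −1], [1, 2]] with P⁻¹ = [[−2, −1], [1, 1]], and A = P·diag(−3, 2)·P⁻¹.
Then A³ = P·diag(−27, 8)·P⁻¹ = [[27, −8], [−27, 16]] · [[−2, −1], [1, 1]] = [[−62, −35], [70, 43]].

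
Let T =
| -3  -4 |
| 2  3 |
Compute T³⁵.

T² = I (check: tr T = 0 and det T = -1), so T³⁵ = T since 35 is odd.

[[-3, -4], [2, 3]]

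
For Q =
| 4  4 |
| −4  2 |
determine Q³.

[[−96, 48], [−48, −120]]

Q² = [[0, 24], [−24, −12]]
Q³ = [[−96, 48], [−48, −120]]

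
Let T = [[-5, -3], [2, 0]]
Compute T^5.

tr T = -5 and det T = 6, so the characteristic polynomial is λ² − (-5)λ + (6) with roots -2 and -3.
Eigenvectors give P = [[-1, 3], [1, -2]] with P⁻¹ = [[2, 3], [1, 1]], and T = P·diag(-2, -3)·P⁻¹.
Then T^5 = P·diag(-32, -243)·P⁻¹ = [[32, -729], [-32, 486]] · [[2, 3], [1, 1]] = [[-665, -633], [422, 390]].

[[-665, -633], [422, 390]]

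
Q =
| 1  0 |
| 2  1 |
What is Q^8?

Q = I + N where N = [[0, 0], [2, 0]] is strictly lower-triangular, so N^2 = 0.
(I + N)^8 = I + 8·N = [[1, 0], [16, 1]].

[[1, 0], [16, 1]]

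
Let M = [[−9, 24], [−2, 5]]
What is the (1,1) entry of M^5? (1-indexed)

tr M = −4 and det M = 3, so the characteristic polynomial is λ² − (−4)λ + (3) with roots −3 and −1.
Eigenvectors give P = [[4, 3], [1, 1]] with P⁻¹ = [[1, −3], [−1, 4]], and M = P·diag(−3, −1)·P⁻¹.
Then M^5 = P·diag(−243, −1)·P⁻¹ = [[−972, −3], [−243, −1]] · [[1, −3], [−1, 4]] = [[−969, 2904], [−242, 725]].

−969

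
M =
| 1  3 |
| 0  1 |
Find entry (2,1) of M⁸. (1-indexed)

M = I + N where N = [[0, 3], [0, 0]] is strictly upper-triangular, so N² = 0.
(I + N)⁸ = I + 8·N = [[1, 24], [0, 1]].

0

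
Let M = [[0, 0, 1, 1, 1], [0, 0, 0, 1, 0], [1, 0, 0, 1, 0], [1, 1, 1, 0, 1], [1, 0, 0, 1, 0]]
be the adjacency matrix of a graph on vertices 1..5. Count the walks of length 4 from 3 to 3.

The number of length-4 walks from vertex 3 to vertex 3 is entry (3,3) of M⁴, where M is the adjacency matrix.
M² = [[3, 1, 1, 2, 1], [1, 1, 1, 0, 1], [1, 1, 2, 1, 2], [2, 0, 1, 4, 1], [1, 1, 2, 1, 2]]
M³ = [[4, 2, 5, 6, 5], [2, 0, 1, 4, 1], [5, 1, 2, 6, 2], [6, 4, 6, 4, 6], [5, 1, 2, 6, 2]]
M⁴ = [[16, 6, 10, 16, 10], [6, 4, 6, 4, 6], [10, 6, 11, 10, 11], [16, 4, 10, 22, 10], [10, 6, 11, 10, 11]]

11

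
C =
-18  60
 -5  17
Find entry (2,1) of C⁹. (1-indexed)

tr C = -1 and det C = -6, so the characteristic polynomial is λ² − (-1)λ + (-6) with roots -3 and 2.
Eigenvectors give P = [[4, 3], [1, 1]] with P⁻¹ = [[1, -3], [-1, 4]], and C = P·diag(-3, 2)·P⁻¹.
Then C⁹ = P·diag(-19683, 512)·P⁻¹ = [[-78732, 1536], [-19683, 512]] · [[1, -3], [-1, 4]] = [[-80268, 242340], [-20195, 61097]].

-20195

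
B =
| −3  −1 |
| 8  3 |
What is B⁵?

B² = I (check: tr B = 0 and det B = −1), so B⁵ = B since 5 is odd.

[[−3, −1], [8, 3]]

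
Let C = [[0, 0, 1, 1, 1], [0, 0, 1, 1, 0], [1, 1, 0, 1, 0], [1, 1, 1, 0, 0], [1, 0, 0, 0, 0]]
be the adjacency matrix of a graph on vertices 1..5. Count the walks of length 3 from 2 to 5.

2

The number of length-3 walks from vertex 2 to vertex 5 is entry (2,5) of C³, where C is the adjacency matrix.
C² = [[3, 2, 1, 1, 0], [2, 2, 1, 1, 0], [1, 1, 3, 2, 1], [1, 1, 2, 3, 1], [0, 0, 1, 1, 1]]
C³ = [[2, 2, 6, 6, 3], [2, 2, 5, 5, 2], [6, 5, 4, 5, 1], [6, 5, 5, 4, 1], [3, 2, 1, 1, 0]]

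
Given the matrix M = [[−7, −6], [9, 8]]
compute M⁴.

tr M = 1 and det M = −2, so the characteristic polynomial is λ² − (1)λ + (−2) with roots −1 and 2.
Eigenvectors give P = [[−1, −2], [1, 3]] with P⁻¹ = [[−3, −2], [1, 1]], and M = P·diag(−1, 2)·P⁻¹.
Then M⁴ = P·diag(1, 16)·P⁻¹ = [[−1, −32], [1, 48]] · [[−3, −2], [1, 1]] = [[−29, −30], [45, 46]].

[[−29, −30], [45, 46]]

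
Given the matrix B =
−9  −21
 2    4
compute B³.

[[−141, −399], [38, 106]]

tr B = −5 and det B = 6, so the characteristic polynomial is λ² − (−5)λ + (6) with roots −3 and −2.
Eigenvectors give P = [[7, −3], [−2, 1]] with P⁻¹ = [[1, 3], [2, 7]], and B = P·diag(−3, −2)·P⁻¹.
Then B³ = P·diag(−27, −8)·P⁻¹ = [[−189, 24], [54, −8]] · [[1, 3], [2, 7]] = [[−141, −399], [38, 106]].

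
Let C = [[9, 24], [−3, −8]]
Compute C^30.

C² = C (a projection; rank 1, trace 1), so C^30 = C.

[[9, 24], [−3, −8]]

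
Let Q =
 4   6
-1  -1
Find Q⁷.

[[382, 762], [-127, -253]]

tr Q = 3 and det Q = 2, so the characteristic polynomial is λ² − (3)λ + (2) with roots 1 and 2.
Eigenvectors give P = [[-2, -3], [1, 1]] with P⁻¹ = [[1, 3], [-1, -2]], and Q = P·diag(1, 2)·P⁻¹.
Then Q⁷ = P·diag(1, 128)·P⁻¹ = [[-2, -384], [1, 128]] · [[1, 3], [-1, -2]] = [[382, 762], [-127, -253]].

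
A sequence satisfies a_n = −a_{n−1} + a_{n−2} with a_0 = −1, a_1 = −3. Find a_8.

With companion matrix C = [[−1, 1], [1, 0]], [a_n, a_{n−1}]ᵀ = C·[a_{n−1}, a_{n−2}]ᵀ, so [a_8, a_7]ᵀ = C⁷·[a_1, a_0]ᵀ.
C⁷ = [[−21, 13], [13, −8]], giving [a_8, a_7]ᵀ = [[50], [−31]].

50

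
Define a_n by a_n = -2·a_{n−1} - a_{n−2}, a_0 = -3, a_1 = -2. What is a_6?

27

With companion matrix C = [[-2, -1], [1, 0]], [a_n, a_{n−1}]ᵀ = C·[a_{n−1}, a_{n−2}]ᵀ, so [a_6, a_5]ᵀ = C⁵·[a_1, a_0]ᵀ.
C⁵ = [[-6, -5], [5, 4]], giving [a_6, a_5]ᵀ = [[27], [-22]].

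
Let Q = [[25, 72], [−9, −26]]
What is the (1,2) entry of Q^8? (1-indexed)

tr Q = −1 and det Q = −2, so the characteristic polynomial is λ² − (−1)λ + (−2) with roots −2 and 1.
Eigenvectors give P = [[−8, −3], [3, 1]] with P⁻¹ = [[1, 3], [−3, −8]], and Q = P·diag(−2, 1)·P⁻¹.
Then Q^8 = P·diag(256, 1)·P⁻¹ = [[−2048, −3], [768, 1]] · [[1, 3], [−3, −8]] = [[−2039, −6120], [765, 2296]].

−6120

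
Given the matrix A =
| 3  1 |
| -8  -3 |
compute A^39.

A² = I (check: tr A = 0 and det A = -1), so A^39 = A since 39 is odd.

[[3, 1], [-8, -3]]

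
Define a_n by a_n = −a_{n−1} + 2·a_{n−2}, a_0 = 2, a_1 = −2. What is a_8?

With companion matrix C = [[−1, 2], [1, 0]], [a_n, a_{n−1}]ᵀ = C·[a_{n−1}, a_{n−2}]ᵀ, so [a_8, a_7]ᵀ = C^7·[a_1, a_0]ᵀ.
C^7 = [[−85, 86], [43, −42]], giving [a_8, a_7]ᵀ = [[342], [−170]].

342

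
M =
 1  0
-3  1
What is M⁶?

M = I + N where N = [[0, 0], [-3, 0]] is strictly lower-triangular, so N² = 0.
(I + N)⁶ = I + 6·N = [[1, 0], [-18, 1]].

[[1, 0], [-18, 1]]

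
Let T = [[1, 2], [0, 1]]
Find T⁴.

[[1, 8], [0, 1]]

T = I + N where N = [[0, 2], [0, 0]] is strictly upper-triangular, so N² = 0.
(I + N)⁴ = I + 4·N = [[1, 8], [0, 1]].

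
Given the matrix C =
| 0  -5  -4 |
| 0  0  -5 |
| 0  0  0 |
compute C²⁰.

[[0, 0, 0], [0, 0, 0], [0, 0, 0]]

C is strictly triangular, hence nilpotent: C³ = 0, so C²⁰ = 0.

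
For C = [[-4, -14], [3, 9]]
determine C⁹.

[[-114514, -268394], [57513, 134709]]

tr C = 5 and det C = 6, so the characteristic polynomial is λ² − (5)λ + (6) with roots 2 and 3.
Eigenvectors give P = [[7, -2], [-3, 1]] with P⁻¹ = [[1, 2], [3, 7]], and C = P·diag(2, 3)·P⁻¹.
Then C⁹ = P·diag(512, 19683)·P⁻¹ = [[3584, -39366], [-1536, 19683]] · [[1, 2], [3, 7]] = [[-114514, -268394], [57513, 134709]].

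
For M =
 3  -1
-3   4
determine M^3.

M^2 = [[12, -7], [-21, 19]]
M^3 = [[57, -40], [-120, 97]]

[[57, -40], [-120, 97]]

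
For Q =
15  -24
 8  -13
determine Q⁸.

tr Q = 2 and det Q = -3, so the characteristic polynomial is λ² − (2)λ + (-3) with roots -1 and 3.
Eigenvectors give P = [[-3, 2], [-2, 1]] with P⁻¹ = [[1, -2], [2, -3]], and Q = P·diag(-1, 3)·P⁻¹.
Then Q⁸ = P·diag(1, 6561)·P⁻¹ = [[-3, 13122], [-2, 6561]] · [[1, -2], [2, -3]] = [[26241, -39360], [13120, -19679]].

[[26241, -39360], [13120, -19679]]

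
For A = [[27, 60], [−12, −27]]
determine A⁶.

[[729, 0], [0, 729]]

tr A = 0 and det A = −9, so the characteristic polynomial is λ² − (0)λ + (−9) with roots −3 and 3.
Eigenvectors give P = [[−2, 5], [1, −2]] with P⁻¹ = [[2, 5], [1, 2]], and A = P·diag(−3, 3)·P⁻¹.
Then A⁶ = P·diag(729, 729)·P⁻¹ = [[−1458, 3645], [729, −1458]] · [[2, 5], [1, 2]] = [[729, 0], [0, 729]].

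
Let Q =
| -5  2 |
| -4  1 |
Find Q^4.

[[161, -80], [160, -79]]

tr Q = -4 and det Q = 3, so the characteristic polynomial is λ² − (-4)λ + (3) with roots -3 and -1.
Eigenvectors give P = [[1, -1], [1, -2]] with P⁻¹ = [[2, -1], [1, -1]], and Q = P·diag(-3, -1)·P⁻¹.
Then Q^4 = P·diag(81, 1)·P⁻¹ = [[81, -1], [81, -2]] · [[2, -1], [1, -1]] = [[161, -80], [160, -79]].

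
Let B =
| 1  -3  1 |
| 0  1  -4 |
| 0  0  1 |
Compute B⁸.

[[1, -24, 344], [0, 1, -32], [0, 0, 1]]

B = I + N where N = [[0, -3, 1], [0, 0, -4], [0, 0, 0]] is strictly upper-triangular, so N³ = 0.
(I + N)⁸ = I + 8·N + 28·N² = [[1, -24, 344], [0, 1, -32], [0, 0, 1]].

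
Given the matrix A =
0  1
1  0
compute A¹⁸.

A² = I (check: tr A = 0 and det A = −1), so A¹⁸ = I since 18 is even.

[[1, 0], [0, 1]]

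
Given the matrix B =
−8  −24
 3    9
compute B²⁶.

[[−8, −24], [3, 9]]

B² = B (a projection; rank 1, trace 1), so B²⁶ = B.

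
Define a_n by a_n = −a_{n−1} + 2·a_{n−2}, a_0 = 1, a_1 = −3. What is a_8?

341

With companion matrix A = [[−1, 2], [1, 0]], [a_n, a_{n−1}]ᵀ = A·[a_{n−1}, a_{n−2}]ᵀ, so [a_8, a_7]ᵀ = A⁷·[a_1, a_0]ᵀ.
A⁷ = [[−85, 86], [43, −42]], giving [a_8, a_7]ᵀ = [[341], [−171]].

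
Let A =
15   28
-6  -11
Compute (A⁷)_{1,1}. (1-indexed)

15303

tr A = 4 and det A = 3, so the characteristic polynomial is λ² − (4)λ + (3) with roots 1 and 3.
Eigenvectors give P = [[-2, 7], [1, -3]] with P⁻¹ = [[3, 7], [1, 2]], and A = P·diag(1, 3)·P⁻¹.
Then A⁷ = P·diag(1, 2187)·P⁻¹ = [[-2, 15309], [1, -6561]] · [[3, 7], [1, 2]] = [[15303, 30604], [-6558, -13115]].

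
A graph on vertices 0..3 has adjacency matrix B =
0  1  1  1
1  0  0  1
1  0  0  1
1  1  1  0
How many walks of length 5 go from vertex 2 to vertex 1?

The number of length-5 walks from vertex 2 to vertex 1 is entry (2,1) of B⁵, where B is the adjacency matrix.
B² = [[3, 1, 1, 2], [1, 2, 2, 1], [1, 2, 2, 1], [2, 1, 1, 3]]
B³ = [[4, 5, 5, 5], [5, 2, 2, 5], [5, 2, 2, 5], [5, 5, 5, 4]]
B⁴ = [[15, 9, 9, 14], [9, 10, 10, 9], [9, 10, 10, 9], [14, 9, 9, 15]]
B⁵ = [[32, 29, 29, 33], [29, 18, 18, 29], [29, 18, 18, 29], [33, 29, 29, 32]]

18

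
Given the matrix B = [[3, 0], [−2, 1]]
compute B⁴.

tr B = 4 and det B = 3, so the characteristic polynomial is λ² − (4)λ + (3) with roots 1 and 3.
Eigenvectors give P = [[0, −1], [−1, 1]] with P⁻¹ = [[−1, −1], [−1, 0]], and B = P·diag(1, 3)·P⁻¹.
Then B⁴ = P·diag(1, 81)·P⁻¹ = [[0, −81], [−1, 81]] · [[−1, −1], [−1, 0]] = [[81, 0], [−80, 1]].

[[81, 0], [−80, 1]]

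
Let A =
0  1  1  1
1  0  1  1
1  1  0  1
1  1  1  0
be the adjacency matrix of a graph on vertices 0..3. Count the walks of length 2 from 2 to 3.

2

The number of length-2 walks from vertex 2 to vertex 3 is entry (2,3) of A², where A is the adjacency matrix.
A² = [[3, 2, 2, 2], [2, 3, 2, 2], [2, 2, 3, 2], [2, 2, 2, 3]]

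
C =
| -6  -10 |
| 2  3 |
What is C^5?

tr C = -3 and det C = 2, so the characteristic polynomial is λ² − (-3)λ + (2) with roots -1 and -2.
Eigenvectors give P = [[-2, -5], [1, 2]] with P⁻¹ = [[2, 5], [-1, -2]], and C = P·diag(-1, -2)·P⁻¹.
Then C^5 = P·diag(-1, -32)·P⁻¹ = [[2, 160], [-1, -64]] · [[2, 5], [-1, -2]] = [[-156, -310], [62, 123]].

[[-156, -310], [62, 123]]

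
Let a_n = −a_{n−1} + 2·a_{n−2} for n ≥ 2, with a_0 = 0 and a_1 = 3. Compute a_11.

2049

With companion matrix T = [[−1, 2], [1, 0]], [a_n, a_{n−1}]ᵀ = T·[a_{n−1}, a_{n−2}]ᵀ, so [a_11, a_10]ᵀ = T¹⁰·[a_1, a_0]ᵀ.
T¹⁰ = [[683, −682], [−341, 342]], giving [a_11, a_10]ᵀ = [[2049], [−1023]].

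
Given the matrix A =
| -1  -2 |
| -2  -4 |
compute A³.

[[-25, -50], [-50, -100]]

A² = [[5, 10], [10, 20]]
A³ = [[-25, -50], [-50, -100]]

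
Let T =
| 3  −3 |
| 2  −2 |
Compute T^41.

[[3, −3], [2, −2]]

T² = T (a projection; rank 1, trace 1), so T^41 = T.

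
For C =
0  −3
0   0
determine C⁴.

C is strictly triangular, hence nilpotent: C² = 0, so C⁴ = 0.

[[0, 0], [0, 0]]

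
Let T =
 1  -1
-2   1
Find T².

[[3, -2], [-4, 3]]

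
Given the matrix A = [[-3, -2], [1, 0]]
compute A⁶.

[[127, 126], [-63, -62]]

tr A = -3 and det A = 2, so the characteristic polynomial is λ² − (-3)λ + (2) with roots -2 and -1.
Eigenvectors give P = [[-2, 1], [1, -1]] with P⁻¹ = [[-1, -1], [-1, -2]], and A = P·diag(-2, -1)·P⁻¹.
Then A⁶ = P·diag(64, 1)·P⁻¹ = [[-128, 1], [64, -1]] · [[-1, -1], [-1, -2]] = [[127, 126], [-63, -62]].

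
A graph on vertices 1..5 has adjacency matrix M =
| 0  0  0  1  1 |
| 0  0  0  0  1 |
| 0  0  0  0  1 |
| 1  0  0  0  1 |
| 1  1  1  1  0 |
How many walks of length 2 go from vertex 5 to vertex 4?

The number of length-2 walks from vertex 5 to vertex 4 is entry (5,4) of M^2, where M is the adjacency matrix.
M^2 = [[2, 1, 1, 1, 1], [1, 1, 1, 1, 0], [1, 1, 1, 1, 0], [1, 1, 1, 2, 1], [1, 0, 0, 1, 4]]

1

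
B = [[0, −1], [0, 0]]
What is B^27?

[[0, 0], [0, 0]]

B is strictly triangular, hence nilpotent: B^2 = 0, so B^27 = 0.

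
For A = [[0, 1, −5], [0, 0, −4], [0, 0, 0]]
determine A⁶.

A is strictly triangular, hence nilpotent: A³ = 0, so A⁶ = 0.

[[0, 0, 0], [0, 0, 0], [0, 0, 0]]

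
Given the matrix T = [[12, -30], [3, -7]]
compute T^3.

tr T = 5 and det T = 6, so the characteristic polynomial is λ² − (5)λ + (6) with roots 2 and 3.
Eigenvectors give P = [[-3, -10], [-1, -3]] with P⁻¹ = [[3, -10], [-1, 3]], and T = P·diag(2, 3)·P⁻¹.
Then T^3 = P·diag(8, 27)·P⁻¹ = [[-24, -270], [-8, -81]] · [[3, -10], [-1, 3]] = [[198, -570], [57, -163]].

[[198, -570], [57, -163]]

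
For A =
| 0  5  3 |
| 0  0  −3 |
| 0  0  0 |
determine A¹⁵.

A is strictly triangular, hence nilpotent: A³ = 0, so A¹⁵ = 0.

[[0, 0, 0], [0, 0, 0], [0, 0, 0]]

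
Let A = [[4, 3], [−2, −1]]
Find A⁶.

[[190, 189], [−126, −125]]

tr A = 3 and det A = 2, so the characteristic polynomial is λ² − (3)λ + (2) with roots 1 and 2.
Eigenvectors give P = [[−1, 3], [1, −2]] with P⁻¹ = [[2, 3], [1, 1]], and A = P·diag(1, 2)·P⁻¹.
Then A⁶ = P·diag(1, 64)·P⁻¹ = [[−1, 192], [1, −128]] · [[2, 3], [1, 1]] = [[190, 189], [−126, −125]].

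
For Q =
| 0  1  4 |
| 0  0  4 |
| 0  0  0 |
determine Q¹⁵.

Q is strictly triangular, hence nilpotent: Q³ = 0, so Q¹⁵ = 0.

[[0, 0, 0], [0, 0, 0], [0, 0, 0]]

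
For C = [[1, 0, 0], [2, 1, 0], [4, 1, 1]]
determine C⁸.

[[1, 0, 0], [16, 1, 0], [88, 8, 1]]

C = I + N where N = [[0, 0, 0], [2, 0, 0], [4, 1, 0]] is strictly lower-triangular, so N³ = 0.
(I + N)⁸ = I + 8·N + 28·N² = [[1, 0, 0], [16, 1, 0], [88, 8, 1]].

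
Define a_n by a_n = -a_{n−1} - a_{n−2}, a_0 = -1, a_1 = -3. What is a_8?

With companion matrix Q = [[-1, -1], [1, 0]], [a_n, a_{n−1}]ᵀ = Q·[a_{n−1}, a_{n−2}]ᵀ, so [a_8, a_7]ᵀ = Q⁷·[a_1, a_0]ᵀ.
Q⁷ = [[-1, -1], [1, 0]], giving [a_8, a_7]ᵀ = [[4], [-3]].

4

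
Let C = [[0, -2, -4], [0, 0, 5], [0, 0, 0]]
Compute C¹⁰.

[[0, 0, 0], [0, 0, 0], [0, 0, 0]]

C is strictly triangular, hence nilpotent: C³ = 0, so C¹⁰ = 0.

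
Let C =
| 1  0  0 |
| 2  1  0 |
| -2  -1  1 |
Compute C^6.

C = I + N where N = [[0, 0, 0], [2, 0, 0], [-2, -1, 0]] is strictly lower-triangular, so N^3 = 0.
(I + N)^6 = I + 6·N + 15·N^2 = [[1, 0, 0], [12, 1, 0], [-42, -6, 1]].

[[1, 0, 0], [12, 1, 0], [-42, -6, 1]]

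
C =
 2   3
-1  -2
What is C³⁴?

C² = I (check: tr C = 0 and det C = -1), so C³⁴ = I since 34 is even.

[[1, 0], [0, 1]]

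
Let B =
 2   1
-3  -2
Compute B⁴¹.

B² = I (check: tr B = 0 and det B = -1), so B⁴¹ = B since 41 is odd.

[[2, 1], [-3, -2]]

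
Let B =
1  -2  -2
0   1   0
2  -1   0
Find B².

[[-3, -2, -2], [0, 1, 0], [2, -5, -4]]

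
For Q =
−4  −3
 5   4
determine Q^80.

Q² = I (check: tr Q = 0 and det Q = −1), so Q^80 = I since 80 is even.

[[1, 0], [0, 1]]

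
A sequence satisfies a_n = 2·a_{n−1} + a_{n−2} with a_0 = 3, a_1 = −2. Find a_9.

−746

With companion matrix B = [[2, 1], [1, 0]], [a_n, a_{n−1}]ᵀ = B·[a_{n−1}, a_{n−2}]ᵀ, so [a_9, a_8]ᵀ = B⁸·[a_1, a_0]ᵀ.
B⁸ = [[985, 408], [408, 169]], giving [a_9, a_8]ᵀ = [[−746], [−309]].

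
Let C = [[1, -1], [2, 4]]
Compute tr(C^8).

6817

tr C = 5 and det C = 6, so the characteristic polynomial is λ² − (5)λ + (6) with roots 3 and 2.
Eigenvectors give P = [[-1, -1], [2, 1]] with P⁻¹ = [[1, 1], [-2, -1]], and C = P·diag(3, 2)·P⁻¹.
Then C^8 = P·diag(6561, 256)·P⁻¹ = [[-6561, -256], [13122, 256]] · [[1, 1], [-2, -1]] = [[-6049, -6305], [12610, 12866]].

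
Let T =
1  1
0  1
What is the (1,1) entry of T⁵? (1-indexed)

1

T = I + N where N = [[0, 1], [0, 0]] is strictly upper-triangular, so N² = 0.
(I + N)⁵ = I + 5·N = [[1, 5], [0, 1]].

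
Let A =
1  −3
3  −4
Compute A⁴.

A² = [[−8, 9], [−9, 7]]
A³ = [[19, −12], [12, −1]]
A⁴ = [[−17, −9], [9, −32]]

[[−17, −9], [9, −32]]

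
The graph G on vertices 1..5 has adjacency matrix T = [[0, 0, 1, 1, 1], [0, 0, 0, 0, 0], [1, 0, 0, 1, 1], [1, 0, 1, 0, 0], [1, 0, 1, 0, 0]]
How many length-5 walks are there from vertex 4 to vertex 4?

The number of length-5 walks from vertex 4 to vertex 4 is entry (4,4) of T^5, where T is the adjacency matrix.
T^2 = [[3, 0, 2, 1, 1], [0, 0, 0, 0, 0], [2, 0, 3, 1, 1], [1, 0, 1, 2, 2], [1, 0, 1, 2, 2]]
T^3 = [[4, 0, 5, 5, 5], [0, 0, 0, 0, 0], [5, 0, 4, 5, 5], [5, 0, 5, 2, 2], [5, 0, 5, 2, 2]]
T^4 = [[15, 0, 14, 9, 9], [0, 0, 0, 0, 0], [14, 0, 15, 9, 9], [9, 0, 9, 10, 10], [9, 0, 9, 10, 10]]
T^5 = [[32, 0, 33, 29, 29], [0, 0, 0, 0, 0], [33, 0, 32, 29, 29], [29, 0, 29, 18, 18], [29, 0, 29, 18, 18]]

18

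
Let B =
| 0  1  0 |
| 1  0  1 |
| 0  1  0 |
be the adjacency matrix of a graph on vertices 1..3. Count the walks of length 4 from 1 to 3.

The number of length-4 walks from vertex 1 to vertex 3 is entry (1,3) of B⁴, where B is the adjacency matrix.
B² = [[1, 0, 1], [0, 2, 0], [1, 0, 1]]
B³ = [[0, 2, 0], [2, 0, 2], [0, 2, 0]]
B⁴ = [[2, 0, 2], [0, 4, 0], [2, 0, 2]]

2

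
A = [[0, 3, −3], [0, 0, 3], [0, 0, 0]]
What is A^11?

A is strictly triangular, hence nilpotent: A^3 = 0, so A^11 = 0.

[[0, 0, 0], [0, 0, 0], [0, 0, 0]]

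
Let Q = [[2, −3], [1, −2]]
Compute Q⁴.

Q² = I (check: tr Q = 0 and det Q = −1), so Q⁴ = I since 4 is even.

[[1, 0], [0, 1]]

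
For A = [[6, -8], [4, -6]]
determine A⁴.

[[16, 0], [0, 16]]

tr A = 0 and det A = -4, so the characteristic polynomial is λ² − (0)λ + (-4) with roots 2 and -2.
Eigenvectors give P = [[2, 1], [1, 1]] with P⁻¹ = [[1, -1], [-1, 2]], and A = P·diag(2, -2)·P⁻¹.
Then A⁴ = P·diag(16, 16)·P⁻¹ = [[32, 16], [16, 16]] · [[1, -1], [-1, 2]] = [[16, 0], [0, 16]].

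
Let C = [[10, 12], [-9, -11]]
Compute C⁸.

tr C = -1 and det C = -2, so the characteristic polynomial is λ² − (-1)λ + (-2) with roots 1 and -2.
Eigenvectors give P = [[4, -1], [-3, 1]] with P⁻¹ = [[1, 1], [3, 4]], and C = P·diag(1, -2)·P⁻¹.
Then C⁸ = P·diag(1, 256)·P⁻¹ = [[4, -256], [-3, 256]] · [[1, 1], [3, 4]] = [[-764, -1020], [765, 1021]].

[[-764, -1020], [765, 1021]]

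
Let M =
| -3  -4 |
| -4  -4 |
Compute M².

[[25, 28], [28, 32]]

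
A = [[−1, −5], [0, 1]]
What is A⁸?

[[1, 0], [0, 1]]

A² = I (check: tr A = 0 and det A = −1), so A⁸ = I since 8 is even.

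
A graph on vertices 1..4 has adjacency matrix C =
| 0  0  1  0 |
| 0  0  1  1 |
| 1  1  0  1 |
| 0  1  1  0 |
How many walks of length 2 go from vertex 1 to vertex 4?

1

The number of length-2 walks from vertex 1 to vertex 4 is entry (1,4) of C^2, where C is the adjacency matrix.
C^2 = [[1, 1, 0, 1], [1, 2, 1, 1], [0, 1, 3, 1], [1, 1, 1, 2]]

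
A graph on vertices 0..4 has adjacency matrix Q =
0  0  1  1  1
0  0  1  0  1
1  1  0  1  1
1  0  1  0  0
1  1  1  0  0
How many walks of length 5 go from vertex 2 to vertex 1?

45

The number of length-5 walks from vertex 2 to vertex 1 is entry (2,1) of Q^5, where Q is the adjacency matrix.
Q^2 = [[3, 2, 2, 1, 1], [2, 2, 1, 1, 1], [2, 1, 4, 1, 2], [1, 1, 1, 2, 2], [1, 1, 2, 2, 3]]
Q^3 = [[4, 3, 7, 5, 7], [3, 2, 6, 3, 5], [7, 6, 6, 6, 7], [5, 3, 6, 2, 3], [7, 5, 7, 3, 4]]
Q^4 = [[19, 14, 19, 11, 14], [14, 11, 13, 9, 11], [19, 13, 26, 13, 19], [11, 9, 13, 11, 14], [14, 11, 19, 14, 19]]
Q^5 = [[44, 33, 58, 38, 52], [33, 24, 45, 27, 38], [58, 45, 64, 45, 58], [38, 27, 45, 24, 33], [52, 38, 58, 33, 44]]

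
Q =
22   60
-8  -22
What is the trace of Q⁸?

tr Q = 0 and det Q = -4, so the characteristic polynomial is λ² − (0)λ + (-4) with roots -2 and 2.
Eigenvectors give P = [[-5, -3], [2, 1]] with P⁻¹ = [[1, 3], [-2, -5]], and Q = P·diag(-2, 2)·P⁻¹.
Then Q⁸ = P·diag(256, 256)·P⁻¹ = [[-1280, -768], [512, 256]] · [[1, 3], [-2, -5]] = [[256, 0], [0, 256]].

512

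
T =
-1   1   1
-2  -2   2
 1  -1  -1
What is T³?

[[8, 8, -8], [-16, 16, 16], [-8, -8, 8]]

T² = [[0, -4, 0], [8, 0, -8], [0, 4, 0]]
T³ = [[8, 8, -8], [-16, 16, 16], [-8, -8, 8]]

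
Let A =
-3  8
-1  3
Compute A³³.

A² = I (check: tr A = 0 and det A = -1), so A³³ = A since 33 is odd.

[[-3, 8], [-1, 3]]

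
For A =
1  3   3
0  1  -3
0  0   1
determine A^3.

A = I + N where N = [[0, 3, 3], [0, 0, -3], [0, 0, 0]] is strictly upper-triangular, so N^3 = 0.
(I + N)^3 = I + 3·N + 3·N^2 = [[1, 9, -18], [0, 1, -9], [0, 0, 1]].

[[1, 9, -18], [0, 1, -9], [0, 0, 1]]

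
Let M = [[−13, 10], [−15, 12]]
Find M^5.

[[−793, 550], [−825, 582]]

tr M = −1 and det M = −6, so the characteristic polynomial is λ² − (−1)λ + (−6) with roots 2 and −3.
Eigenvectors give P = [[2, 1], [3, 1]] with P⁻¹ = [[−1, 1], [3, −2]], and M = P·diag(2, −3)·P⁻¹.
Then M^5 = P·diag(32, −243)·P⁻¹ = [[64, −243], [96, −243]] · [[−1, 1], [3, −2]] = [[−793, 550], [−825, 582]].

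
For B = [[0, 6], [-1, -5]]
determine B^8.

[[-12354, -37830], [6305, 19171]]

tr B = -5 and det B = 6, so the characteristic polynomial is λ² − (-5)λ + (6) with roots -2 and -3.
Eigenvectors give P = [[3, -2], [-1, 1]] with P⁻¹ = [[1, 2], [1, 3]], and B = P·diag(-2, -3)·P⁻¹.
Then B^8 = P·diag(256, 6561)·P⁻¹ = [[768, -13122], [-256, 6561]] · [[1, 2], [1, 3]] = [[-12354, -37830], [6305, 19171]].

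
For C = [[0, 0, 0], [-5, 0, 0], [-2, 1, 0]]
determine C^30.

C is strictly triangular, hence nilpotent: C^3 = 0, so C^30 = 0.

[[0, 0, 0], [0, 0, 0], [0, 0, 0]]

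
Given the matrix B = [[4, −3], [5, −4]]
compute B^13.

B² = I (check: tr B = 0 and det B = −1), so B^13 = B since 13 is odd.

[[4, −3], [5, −4]]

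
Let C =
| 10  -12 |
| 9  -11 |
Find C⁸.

tr C = -1 and det C = -2, so the characteristic polynomial is λ² − (-1)λ + (-2) with roots 1 and -2.
Eigenvectors give P = [[4, -1], [3, -1]] with P⁻¹ = [[1, -1], [3, -4]], and C = P·diag(1, -2)·P⁻¹.
Then C⁸ = P·diag(1, 256)·P⁻¹ = [[4, -256], [3, -256]] · [[1, -1], [3, -4]] = [[-764, 1020], [-765, 1021]].

[[-764, 1020], [-765, 1021]]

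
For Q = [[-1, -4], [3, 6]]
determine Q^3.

tr Q = 5 and det Q = 6, so the characteristic polynomial is λ² − (5)λ + (6) with roots 3 and 2.
Eigenvectors give P = [[-1, 4], [1, -3]] with P⁻¹ = [[3, 4], [1, 1]], and Q = P·diag(3, 2)·P⁻¹.
Then Q^3 = P·diag(27, 8)·P⁻¹ = [[-27, 32], [27, -24]] · [[3, 4], [1, 1]] = [[-49, -76], [57, 84]].

[[-49, -76], [57, 84]]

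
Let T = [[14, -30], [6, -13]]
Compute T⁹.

tr T = 1 and det T = -2, so the characteristic polynomial is λ² − (1)λ + (-2) with roots -1 and 2.
Eigenvectors give P = [[2, -5], [1, -2]] with P⁻¹ = [[-2, 5], [-1, 2]], and T = P·diag(-1, 2)·P⁻¹.
Then T⁹ = P·diag(-1, 512)·P⁻¹ = [[-2, -2560], [-1, -1024]] · [[-2, 5], [-1, 2]] = [[2564, -5130], [1026, -2053]].

[[2564, -5130], [1026, -2053]]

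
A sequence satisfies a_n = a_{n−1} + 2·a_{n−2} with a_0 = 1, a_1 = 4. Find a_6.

With companion matrix C = [[1, 2], [1, 0]], [a_n, a_{n−1}]ᵀ = C·[a_{n−1}, a_{n−2}]ᵀ, so [a_6, a_5]ᵀ = C^5·[a_1, a_0]ᵀ.
C^5 = [[21, 22], [11, 10]], giving [a_6, a_5]ᵀ = [[106], [54]].

106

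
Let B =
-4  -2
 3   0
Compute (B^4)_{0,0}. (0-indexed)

4

B^2 = [[10, 8], [-12, -6]]
B^3 = [[-16, -20], [30, 24]]
B^4 = [[4, 32], [-48, -60]]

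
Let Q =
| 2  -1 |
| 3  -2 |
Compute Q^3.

Q² = I (check: tr Q = 0 and det Q = -1), so Q^3 = Q since 3 is odd.

[[2, -1], [3, -2]]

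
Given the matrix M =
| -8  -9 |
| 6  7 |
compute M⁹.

tr M = -1 and det M = -2, so the characteristic polynomial is λ² − (-1)λ + (-2) with roots 1 and -2.
Eigenvectors give P = [[-1, 3], [1, -2]] with P⁻¹ = [[2, 3], [1, 1]], and M = P·diag(1, -2)·P⁻¹.
Then M⁹ = P·diag(1, -512)·P⁻¹ = [[-1, -1536], [1, 1024]] · [[2, 3], [1, 1]] = [[-1538, -1539], [1026, 1027]].

[[-1538, -1539], [1026, 1027]]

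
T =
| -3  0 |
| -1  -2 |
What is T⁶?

[[729, 0], [665, 64]]

tr T = -5 and det T = 6, so the characteristic polynomial is λ² − (-5)λ + (6) with roots -3 and -2.
Eigenvectors give P = [[1, 0], [1, -1]] with P⁻¹ = [[1, 0], [1, -1]], and T = P·diag(-3, -2)·P⁻¹.
Then T⁶ = P·diag(729, 64)·P⁻¹ = [[729, 0], [729, -64]] · [[1, 0], [1, -1]] = [[729, 0], [665, 64]].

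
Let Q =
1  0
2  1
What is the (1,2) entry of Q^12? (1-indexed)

0

Q = I + N where N = [[0, 0], [2, 0]] is strictly lower-triangular, so N^2 = 0.
(I + N)^12 = I + 12·N = [[1, 0], [24, 1]].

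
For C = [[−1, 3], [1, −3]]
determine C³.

[[−16, 48], [16, −48]]

C² = [[4, −12], [−4, 12]]
C³ = [[−16, 48], [16, −48]]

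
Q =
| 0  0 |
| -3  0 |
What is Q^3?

[[0, 0], [0, 0]]

Q is strictly triangular, hence nilpotent: Q^2 = 0, so Q^3 = 0.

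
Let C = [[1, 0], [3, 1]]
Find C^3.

[[1, 0], [9, 1]]

C = I + N where N = [[0, 0], [3, 0]] is strictly lower-triangular, so N^2 = 0.
(I + N)^3 = I + 3·N = [[1, 0], [9, 1]].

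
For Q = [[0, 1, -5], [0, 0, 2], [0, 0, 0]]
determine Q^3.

[[0, 0, 0], [0, 0, 0], [0, 0, 0]]

Q is strictly triangular, hence nilpotent: Q^3 = 0, so Q^3 = 0.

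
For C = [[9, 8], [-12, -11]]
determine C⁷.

[[4377, 4376], [-6564, -6563]]

tr C = -2 and det C = -3, so the characteristic polynomial is λ² − (-2)λ + (-3) with roots -3 and 1.
Eigenvectors give P = [[-2, -1], [3, 1]] with P⁻¹ = [[1, 1], [-3, -2]], and C = P·diag(-3, 1)·P⁻¹.
Then C⁷ = P·diag(-2187, 1)·P⁻¹ = [[4374, -1], [-6561, 1]] · [[1, 1], [-3, -2]] = [[4377, 4376], [-6564, -6563]].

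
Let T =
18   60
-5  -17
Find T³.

tr T = 1 and det T = -6, so the characteristic polynomial is λ² − (1)λ + (-6) with roots -2 and 3.
Eigenvectors give P = [[3, -4], [-1, 1]] with P⁻¹ = [[-1, -4], [-1, -3]], and T = P·diag(-2, 3)·P⁻¹.
Then T³ = P·diag(-8, 27)·P⁻¹ = [[-24, -108], [8, 27]] · [[-1, -4], [-1, -3]] = [[132, 420], [-35, -113]].

[[132, 420], [-35, -113]]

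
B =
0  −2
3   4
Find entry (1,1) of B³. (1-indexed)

B² = [[−6, −8], [12, 10]]
B³ = [[−24, −20], [30, 16]]

−24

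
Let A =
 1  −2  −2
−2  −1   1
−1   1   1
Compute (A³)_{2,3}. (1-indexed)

A² = [[7, −2, −6], [−1, 6, 4], [−4, 2, 4]]
A³ = [[17, −18, −22], [−17, 0, 12], [−12, 10, 14]]

12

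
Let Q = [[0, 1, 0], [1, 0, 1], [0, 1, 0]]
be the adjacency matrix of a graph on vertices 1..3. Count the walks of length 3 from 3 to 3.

0

The number of length-3 walks from vertex 3 to vertex 3 is entry (3,3) of Q^3, where Q is the adjacency matrix.
Q^2 = [[1, 0, 1], [0, 2, 0], [1, 0, 1]]
Q^3 = [[0, 2, 0], [2, 0, 2], [0, 2, 0]]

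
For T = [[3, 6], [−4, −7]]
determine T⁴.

[[−159, −240], [160, 241]]

tr T = −4 and det T = 3, so the characteristic polynomial is λ² − (−4)λ + (3) with roots −3 and −1.
Eigenvectors give P = [[−1, 3], [1, −2]] with P⁻¹ = [[2, 3], [1, 1]], and T = P·diag(−3, −1)·P⁻¹.
Then T⁴ = P·diag(81, 1)·P⁻¹ = [[−81, 3], [81, −2]] · [[2, 3], [1, 1]] = [[−159, −240], [160, 241]].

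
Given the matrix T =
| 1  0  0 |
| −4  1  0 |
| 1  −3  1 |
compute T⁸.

T = I + N where N = [[0, 0, 0], [−4, 0, 0], [1, −3, 0]] is strictly lower-triangular, so N³ = 0.
(I + N)⁸ = I + 8·N + 28·N² = [[1, 0, 0], [−32, 1, 0], [344, −24, 1]].

[[1, 0, 0], [−32, 1, 0], [344, −24, 1]]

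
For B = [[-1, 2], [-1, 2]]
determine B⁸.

B² = B (a projection; rank 1, trace 1), so B⁸ = B.

[[-1, 2], [-1, 2]]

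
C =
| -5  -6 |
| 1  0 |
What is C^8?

[[19171, 37830], [-6305, -12354]]

tr C = -5 and det C = 6, so the characteristic polynomial is λ² − (-5)λ + (6) with roots -3 and -2.
Eigenvectors give P = [[3, 2], [-1, -1]] with P⁻¹ = [[1, 2], [-1, -3]], and C = P·diag(-3, -2)·P⁻¹.
Then C^8 = P·diag(6561, 256)·P⁻¹ = [[19683, 512], [-6561, -256]] · [[1, 2], [-1, -3]] = [[19171, 37830], [-6305, -12354]].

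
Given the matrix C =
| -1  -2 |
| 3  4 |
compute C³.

tr C = 3 and det C = 2, so the characteristic polynomial is λ² − (3)λ + (2) with roots 1 and 2.
Eigenvectors give P = [[-1, -2], [1, 3]] with P⁻¹ = [[-3, -2], [1, 1]], and C = P·diag(1, 2)·P⁻¹.
Then C³ = P·diag(1, 8)·P⁻¹ = [[-1, -16], [1, 24]] · [[-3, -2], [1, 1]] = [[-13, -14], [21, 22]].

[[-13, -14], [21, 22]]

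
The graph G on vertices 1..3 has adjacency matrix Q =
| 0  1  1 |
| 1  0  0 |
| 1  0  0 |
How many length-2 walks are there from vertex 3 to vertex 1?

The number of length-2 walks from vertex 3 to vertex 1 is entry (3,1) of Q², where Q is the adjacency matrix.
Q² = [[2, 0, 0], [0, 1, 1], [0, 1, 1]]

0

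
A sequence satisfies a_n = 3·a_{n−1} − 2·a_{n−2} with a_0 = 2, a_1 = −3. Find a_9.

−2553

With companion matrix B = [[3, −2], [1, 0]], [a_n, a_{n−1}]ᵀ = B·[a_{n−1}, a_{n−2}]ᵀ, so [a_9, a_8]ᵀ = B⁸·[a_1, a_0]ᵀ.
B⁸ = [[511, −510], [255, −254]], giving [a_9, a_8]ᵀ = [[−2553], [−1273]].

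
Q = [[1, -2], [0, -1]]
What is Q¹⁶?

[[1, 0], [0, 1]]

Q² = I (check: tr Q = 0 and det Q = -1), so Q¹⁶ = I since 16 is even.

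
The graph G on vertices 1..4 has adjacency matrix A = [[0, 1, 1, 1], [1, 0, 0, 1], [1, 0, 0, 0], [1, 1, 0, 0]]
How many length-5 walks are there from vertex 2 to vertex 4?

13

The number of length-5 walks from vertex 2 to vertex 4 is entry (2,4) of A^5, where A is the adjacency matrix.
A^2 = [[3, 1, 0, 1], [1, 2, 1, 1], [0, 1, 1, 1], [1, 1, 1, 2]]
A^3 = [[2, 4, 3, 4], [4, 2, 1, 3], [3, 1, 0, 1], [4, 3, 1, 2]]
A^4 = [[11, 6, 2, 6], [6, 7, 4, 6], [2, 4, 3, 4], [6, 6, 4, 7]]
A^5 = [[14, 17, 11, 17], [17, 12, 6, 13], [11, 6, 2, 6], [17, 13, 6, 12]]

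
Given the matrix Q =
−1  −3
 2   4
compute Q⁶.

[[−125, −189], [126, 190]]

tr Q = 3 and det Q = 2, so the characteristic polynomial is λ² − (3)λ + (2) with roots 1 and 2.
Eigenvectors give P = [[−3, −1], [2, 1]] with P⁻¹ = [[−1, −1], [2, 3]], and Q = P·diag(1, 2)·P⁻¹.
Then Q⁶ = P·diag(1, 64)·P⁻¹ = [[−3, −64], [2, 64]] · [[−1, −1], [2, 3]] = [[−125, −189], [126, 190]].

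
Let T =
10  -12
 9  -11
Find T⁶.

[[-188, 252], [-189, 253]]

tr T = -1 and det T = -2, so the characteristic polynomial is λ² − (-1)λ + (-2) with roots -2 and 1.
Eigenvectors give P = [[1, 4], [1, 3]] with P⁻¹ = [[-3, 4], [1, -1]], and T = P·diag(-2, 1)·P⁻¹.
Then T⁶ = P·diag(64, 1)·P⁻¹ = [[64, 4], [64, 3]] · [[-3, 4], [1, -1]] = [[-188, 252], [-189, 253]].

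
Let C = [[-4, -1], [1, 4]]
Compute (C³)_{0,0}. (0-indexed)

C² = [[15, 0], [0, 15]]
C³ = [[-60, -15], [15, 60]]

-60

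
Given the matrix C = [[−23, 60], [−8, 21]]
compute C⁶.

[[4369, −10920], [1456, −3639]]

tr C = −2 and det C = −3, so the characteristic polynomial is λ² − (−2)λ + (−3) with roots −3 and 1.
Eigenvectors give P = [[3, −5], [1, −2]] with P⁻¹ = [[2, −5], [1, −3]], and C = P·diag(−3, 1)·P⁻¹.
Then C⁶ = P·diag(729, 1)·P⁻¹ = [[2187, −5], [729, −2]] · [[2, −5], [1, −3]] = [[4369, −10920], [1456, −3639]].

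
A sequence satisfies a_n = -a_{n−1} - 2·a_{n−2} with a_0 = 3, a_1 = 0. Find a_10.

102

With companion matrix M = [[-1, -2], [1, 0]], [a_n, a_{n−1}]ᵀ = M·[a_{n−1}, a_{n−2}]ᵀ, so [a_10, a_9]ᵀ = M^9·[a_1, a_0]ᵀ.
M^9 = [[11, 34], [-17, -6]], giving [a_10, a_9]ᵀ = [[102], [-18]].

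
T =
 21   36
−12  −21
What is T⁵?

tr T = 0 and det T = −9, so the characteristic polynomial is λ² − (0)λ + (−9) with roots −3 and 3.
Eigenvectors give P = [[3, −2], [−2, 1]] with P⁻¹ = [[−1, −2], [−2, −3]], and T = P·diag(−3, 3)·P⁻¹.
Then T⁵ = P·diag(−243, 243)·P⁻¹ = [[−729, −486], [486, 243]] · [[−1, −2], [−2, −3]] = [[1701, 2916], [−972, −1701]].

[[1701, 2916], [−972, −1701]]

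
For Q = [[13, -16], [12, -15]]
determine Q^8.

tr Q = -2 and det Q = -3, so the characteristic polynomial is λ² − (-2)λ + (-3) with roots 1 and -3.
Eigenvectors give P = [[4, 1], [3, 1]] with P⁻¹ = [[1, -1], [-3, 4]], and Q = P·diag(1, -3)·P⁻¹.
Then Q^8 = P·diag(1, 6561)·P⁻¹ = [[4, 6561], [3, 6561]] · [[1, -1], [-3, 4]] = [[-19679, 26240], [-19680, 26241]].

[[-19679, 26240], [-19680, 26241]]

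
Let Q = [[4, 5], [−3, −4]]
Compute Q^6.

[[1, 0], [0, 1]]

Q² = I (check: tr Q = 0 and det Q = −1), so Q^6 = I since 6 is even.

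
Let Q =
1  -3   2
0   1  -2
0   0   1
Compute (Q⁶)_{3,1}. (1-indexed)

Q = I + N where N = [[0, -3, 2], [0, 0, -2], [0, 0, 0]] is strictly upper-triangular, so N³ = 0.
(I + N)⁶ = I + 6·N + 15·N² = [[1, -18, 102], [0, 1, -12], [0, 0, 1]].

0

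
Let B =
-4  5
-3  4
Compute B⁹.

[[-4, 5], [-3, 4]]

B² = I (check: tr B = 0 and det B = -1), so B⁹ = B since 9 is odd.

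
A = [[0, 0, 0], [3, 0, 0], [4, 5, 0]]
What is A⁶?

A is strictly triangular, hence nilpotent: A³ = 0, so A⁶ = 0.

[[0, 0, 0], [0, 0, 0], [0, 0, 0]]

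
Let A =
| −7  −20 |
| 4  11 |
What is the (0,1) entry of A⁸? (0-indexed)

−65600

tr A = 4 and det A = 3, so the characteristic polynomial is λ² − (4)λ + (3) with roots 3 and 1.
Eigenvectors give P = [[2, 5], [−1, −2]] with P⁻¹ = [[−2, −5], [1, 2]], and A = P·diag(3, 1)·P⁻¹.
Then A⁸ = P·diag(6561, 1)·P⁻¹ = [[13122, 5], [−6561, −2]] · [[−2, −5], [1, 2]] = [[−26239, −65600], [13120, 32801]].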